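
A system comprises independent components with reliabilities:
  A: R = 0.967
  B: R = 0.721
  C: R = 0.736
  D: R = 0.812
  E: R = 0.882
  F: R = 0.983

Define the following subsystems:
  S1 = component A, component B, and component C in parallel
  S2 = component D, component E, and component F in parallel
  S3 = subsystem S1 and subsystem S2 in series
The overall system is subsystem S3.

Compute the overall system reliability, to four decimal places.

0.9972

Parallel (A, B, and C): 1 − (1 − 0.967000)(1 − 0.721000)(1 − 0.736000) = 0.997569
Parallel (D, E, and F): 1 − (1 − 0.812000)(1 − 0.882000)(1 − 0.983000) = 0.999623
Series ([0.997569] and [0.999623]): 0.997569 × 0.999623 = 0.9972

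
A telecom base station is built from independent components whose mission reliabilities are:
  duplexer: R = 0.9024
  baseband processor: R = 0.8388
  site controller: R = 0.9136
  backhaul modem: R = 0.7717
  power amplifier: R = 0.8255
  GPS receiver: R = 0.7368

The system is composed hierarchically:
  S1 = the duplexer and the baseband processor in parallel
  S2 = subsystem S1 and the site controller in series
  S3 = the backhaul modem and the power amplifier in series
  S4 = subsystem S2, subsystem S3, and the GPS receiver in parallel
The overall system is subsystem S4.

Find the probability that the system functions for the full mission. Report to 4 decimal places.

0.9904

Parallel (duplexer and baseband processor): 1 − (1 − 0.902400)(1 − 0.838800) = 0.984267
Series ([0.984267] and site controller): 0.984267 × 0.913600 = 0.899226
Series (backhaul modem and power amplifier): 0.771700 × 0.825500 = 0.637038
Parallel ([0.899226], [0.637038], and GPS receiver): 1 − (1 − 0.899226)(1 − 0.637038)(1 − 0.736800) = 0.9904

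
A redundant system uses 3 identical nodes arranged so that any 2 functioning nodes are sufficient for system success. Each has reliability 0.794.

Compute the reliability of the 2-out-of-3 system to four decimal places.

0.8902

R = Σ_{i=2}^{3} C(3,i) p^i (1−p)^{3−i} with p = 0.794
C(3,2)·0.794^2·0.206^1 = 0.389609
C(3,3)·0.794^3·0.206^0 = 0.500566
Sum = 0.8902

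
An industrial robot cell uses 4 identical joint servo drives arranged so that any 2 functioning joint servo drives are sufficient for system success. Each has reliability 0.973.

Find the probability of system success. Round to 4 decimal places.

0.9999

R = Σ_{i=2}^{4} C(4,i) p^i (1−p)^{4−i} with p = 0.973
C(4,2)·0.973^2·0.027^2 = 0.004141
C(4,3)·0.973^3·0.027^1 = 0.099486
C(4,4)·0.973^4·0.027^0 = 0.896296
Sum = 0.9999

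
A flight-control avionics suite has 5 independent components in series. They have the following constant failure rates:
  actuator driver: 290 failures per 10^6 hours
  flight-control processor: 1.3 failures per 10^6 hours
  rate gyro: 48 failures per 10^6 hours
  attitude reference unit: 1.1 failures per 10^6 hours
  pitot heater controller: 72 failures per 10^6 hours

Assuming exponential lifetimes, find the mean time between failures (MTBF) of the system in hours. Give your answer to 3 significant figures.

2420

Series of exponential components: λ_sys = Σ λ_i
λ_sys = 0.00029 + 0.0000013 + 0.000048 + 0.0000011 + 0.000072 = 4.1240e-04 /h
MTBF = 1 / λ_sys = 2420 h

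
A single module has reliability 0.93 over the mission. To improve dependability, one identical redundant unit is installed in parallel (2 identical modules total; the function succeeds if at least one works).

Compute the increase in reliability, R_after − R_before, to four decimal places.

R_before = 0.93
R_after = 1 − (1 − 0.93)^2 = 0.9951
ΔR = 0.9951 − 0.93 = 0.0651

0.0651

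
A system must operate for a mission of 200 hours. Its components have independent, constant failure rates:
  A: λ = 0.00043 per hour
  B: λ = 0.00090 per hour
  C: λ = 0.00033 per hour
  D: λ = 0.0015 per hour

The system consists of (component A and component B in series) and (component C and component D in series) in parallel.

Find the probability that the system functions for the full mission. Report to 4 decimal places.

R(A) = exp(−0.00043 × 200) = 0.917594
R(B) = exp(−0.00090 × 200) = 0.835270
R(C) = exp(−0.00033 × 200) = 0.936131
R(D) = exp(−0.0015 × 200) = 0.740818
Series (A and B): 0.917594 × 0.835270 = 0.766439
Series (C and D): 0.936131 × 0.740818 = 0.693503
Parallel ([0.766439] and [0.693503]): 1 − (1 − 0.766439)(1 − 0.693503) = 0.9284

0.9284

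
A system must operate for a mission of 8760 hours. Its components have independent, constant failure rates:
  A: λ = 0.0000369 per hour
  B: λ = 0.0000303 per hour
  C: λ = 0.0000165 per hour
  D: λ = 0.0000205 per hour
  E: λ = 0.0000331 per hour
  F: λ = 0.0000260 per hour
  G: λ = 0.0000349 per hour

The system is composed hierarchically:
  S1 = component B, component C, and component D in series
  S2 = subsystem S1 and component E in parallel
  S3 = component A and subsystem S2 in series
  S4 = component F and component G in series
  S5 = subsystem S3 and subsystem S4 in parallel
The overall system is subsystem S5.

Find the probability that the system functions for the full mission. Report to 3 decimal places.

0.852

R(A) = exp(−0.0000369 × 8760) = 0.72380
R(B) = exp(−0.0000303 × 8760) = 0.76688
R(C) = exp(−0.0000165 × 8760) = 0.86542
R(D) = exp(−0.0000205 × 8760) = 0.83562
R(E) = exp(−0.0000331 × 8760) = 0.74830
R(F) = exp(−0.0000260 × 8760) = 0.79632
R(G) = exp(−0.0000349 × 8760) = 0.73659
Series (B, C, and D): 0.76688 × 0.86542 × 0.83562 = 0.55458
Parallel ([0.55458] and E): 1 − (1 − 0.55458)(1 − 0.74830) = 0.88789
Series (A and [0.88789]): 0.72380 × 0.88789 = 0.64265
Series (F and G): 0.79632 × 0.73659 = 0.58656
Parallel ([0.64265] and [0.58656]): 1 − (1 − 0.64265)(1 − 0.58656) = 0.852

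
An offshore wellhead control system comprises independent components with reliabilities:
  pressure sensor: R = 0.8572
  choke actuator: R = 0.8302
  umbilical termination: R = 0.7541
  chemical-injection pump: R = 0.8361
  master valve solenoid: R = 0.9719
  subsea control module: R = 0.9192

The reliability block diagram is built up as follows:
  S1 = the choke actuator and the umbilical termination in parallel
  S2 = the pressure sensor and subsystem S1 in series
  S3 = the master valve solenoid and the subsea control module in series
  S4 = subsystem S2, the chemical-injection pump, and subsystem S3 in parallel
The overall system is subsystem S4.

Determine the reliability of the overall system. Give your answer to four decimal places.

0.9969

Parallel (choke actuator and umbilical termination): 1 − (1 − 0.830200)(1 − 0.754100) = 0.958246
Series (pressure sensor and [0.958246]): 0.857200 × 0.958246 = 0.821408
Series (master valve solenoid and subsea control module): 0.971900 × 0.919200 = 0.893370
Parallel ([0.821408], chemical-injection pump, and [0.893370]): 1 − (1 − 0.821408)(1 − 0.836100)(1 − 0.893370) = 0.9969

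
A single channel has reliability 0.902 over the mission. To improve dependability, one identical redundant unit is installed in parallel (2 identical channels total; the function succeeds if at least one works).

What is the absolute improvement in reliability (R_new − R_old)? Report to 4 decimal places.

0.0884

R_before = 0.902
R_after = 1 − (1 − 0.902)^2 = 0.9904
ΔR = 0.9904 − 0.902 = 0.0884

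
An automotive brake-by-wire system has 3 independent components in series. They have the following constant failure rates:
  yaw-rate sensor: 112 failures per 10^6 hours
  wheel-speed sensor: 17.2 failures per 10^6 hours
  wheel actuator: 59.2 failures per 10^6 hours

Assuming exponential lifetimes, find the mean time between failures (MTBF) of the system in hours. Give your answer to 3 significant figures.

Series of exponential components: λ_sys = Σ λ_i
λ_sys = 0.000112 + 0.0000172 + 0.0000592 = 1.8840e-04 /h
MTBF = 1 / λ_sys = 5310 h

5310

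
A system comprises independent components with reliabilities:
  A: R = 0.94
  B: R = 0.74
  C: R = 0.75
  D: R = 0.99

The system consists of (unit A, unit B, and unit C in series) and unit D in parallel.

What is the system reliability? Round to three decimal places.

0.995

Series (A, B, and C): 0.94000 × 0.74000 × 0.75000 = 0.52170
Parallel ([0.52170] and D): 1 − (1 − 0.52170)(1 − 0.99000) = 0.995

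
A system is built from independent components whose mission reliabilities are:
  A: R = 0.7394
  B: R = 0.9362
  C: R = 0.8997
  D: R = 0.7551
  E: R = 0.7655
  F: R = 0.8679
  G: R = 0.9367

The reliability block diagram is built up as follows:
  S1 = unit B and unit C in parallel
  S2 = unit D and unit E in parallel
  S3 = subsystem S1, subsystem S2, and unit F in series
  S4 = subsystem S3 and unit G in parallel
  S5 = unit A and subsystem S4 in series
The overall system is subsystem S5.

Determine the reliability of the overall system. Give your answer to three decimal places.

0.731

Parallel (B and C): 1 − (1 − 0.93620)(1 − 0.89970) = 0.99360
Parallel (D and E): 1 − (1 − 0.75510)(1 − 0.76550) = 0.94257
Series ([0.99360], [0.94257], and F): 0.99360 × 0.94257 × 0.86790 = 0.81282
Parallel ([0.81282] and G): 1 − (1 − 0.81282)(1 − 0.93670) = 0.98815
Series (A and [0.98815]): 0.73940 × 0.98815 = 0.731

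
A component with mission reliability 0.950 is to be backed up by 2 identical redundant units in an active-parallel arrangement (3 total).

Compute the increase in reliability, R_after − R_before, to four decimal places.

0.0499

R_before = 0.950
R_after = 1 − (1 − 0.950)^3 = 0.9999
ΔR = 0.9999 − 0.950 = 0.0499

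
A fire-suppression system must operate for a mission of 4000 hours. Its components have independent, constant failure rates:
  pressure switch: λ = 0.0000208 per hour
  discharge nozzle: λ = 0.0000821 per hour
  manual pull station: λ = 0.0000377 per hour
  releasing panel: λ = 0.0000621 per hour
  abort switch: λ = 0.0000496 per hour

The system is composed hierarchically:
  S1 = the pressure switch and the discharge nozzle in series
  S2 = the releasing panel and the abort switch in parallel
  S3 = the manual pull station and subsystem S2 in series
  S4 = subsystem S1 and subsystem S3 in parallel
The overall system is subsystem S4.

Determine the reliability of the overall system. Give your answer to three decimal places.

R(pressure switch) = exp(−0.0000208 × 4000) = 0.92017
R(discharge nozzle) = exp(−0.0000821 × 4000) = 0.72007
R(manual pull station) = exp(−0.0000377 × 4000) = 0.86002
R(releasing panel) = exp(−0.0000621 × 4000) = 0.78005
R(abort switch) = exp(−0.0000496 × 4000) = 0.82004
Series (pressure switch and discharge nozzle): 0.92017 × 0.72007 = 0.66259
Parallel (releasing panel and abort switch): 1 − (1 − 0.78005)(1 − 0.82004) = 0.96042
Series (manual pull station and [0.96042]): 0.86002 × 0.96042 = 0.82598
Parallel ([0.66259] and [0.82598]): 1 − (1 − 0.66259)(1 − 0.82598) = 0.941

0.941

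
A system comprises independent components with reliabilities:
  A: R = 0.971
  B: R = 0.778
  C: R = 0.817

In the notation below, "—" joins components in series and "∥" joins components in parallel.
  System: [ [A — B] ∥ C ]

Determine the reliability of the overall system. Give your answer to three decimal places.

0.955

Series (A and B): 0.97100 × 0.77800 = 0.75544
Parallel ([0.75544] and C): 1 − (1 − 0.75544)(1 − 0.81700) = 0.955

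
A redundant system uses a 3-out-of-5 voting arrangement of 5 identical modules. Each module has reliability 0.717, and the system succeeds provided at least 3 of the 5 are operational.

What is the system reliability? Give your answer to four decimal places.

0.8587

R = Σ_{i=3}^{5} C(5,i) p^i (1−p)^{5−i} with p = 0.717
C(5,3)·0.717^3·0.283^2 = 0.295210
C(5,4)·0.717^4·0.283^1 = 0.373967
C(5,5)·0.717^5·0.283^0 = 0.189494
Sum = 0.8587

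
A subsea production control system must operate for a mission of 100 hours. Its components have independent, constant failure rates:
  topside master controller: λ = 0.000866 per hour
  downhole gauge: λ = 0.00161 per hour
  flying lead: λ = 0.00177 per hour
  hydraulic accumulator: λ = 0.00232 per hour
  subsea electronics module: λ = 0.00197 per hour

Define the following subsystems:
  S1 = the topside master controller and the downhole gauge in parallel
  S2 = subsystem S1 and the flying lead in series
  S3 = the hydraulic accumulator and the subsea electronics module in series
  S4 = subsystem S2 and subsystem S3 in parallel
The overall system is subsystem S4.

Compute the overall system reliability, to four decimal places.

0.9398

R(topside master controller) = exp(−0.000866 × 100) = 0.917044
R(downhole gauge) = exp(−0.00161 × 100) = 0.851292
R(flying lead) = exp(−0.00177 × 100) = 0.837780
R(hydraulic accumulator) = exp(−0.00232 × 100) = 0.792946
R(subsea electronics module) = exp(−0.00197 × 100) = 0.821191
Parallel (topside master controller and downhole gauge): 1 − (1 − 0.917044)(1 − 0.851292) = 0.987664
Series ([0.987664] and flying lead): 0.987664 × 0.837780 = 0.827445
Series (hydraulic accumulator and subsea electronics module): 0.792946 × 0.821191 = 0.651160
Parallel ([0.827445] and [0.651160]): 1 − (1 − 0.827445)(1 − 0.651160) = 0.9398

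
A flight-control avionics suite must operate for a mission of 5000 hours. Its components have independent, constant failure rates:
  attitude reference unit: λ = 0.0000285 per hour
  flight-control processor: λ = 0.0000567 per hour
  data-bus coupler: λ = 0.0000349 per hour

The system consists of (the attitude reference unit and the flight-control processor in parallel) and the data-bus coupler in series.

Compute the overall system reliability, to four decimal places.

R(attitude reference unit) = exp(−0.0000285 × 5000) = 0.867188
R(flight-control processor) = exp(−0.0000567 × 5000) = 0.753143
R(data-bus coupler) = exp(−0.0000349 × 5000) = 0.839877
Parallel (attitude reference unit and flight-control processor): 1 − (1 − 0.867188)(1 − 0.753143) = 0.967214
Series ([0.967214] and data-bus coupler): 0.967214 × 0.839877 = 0.8123

0.8123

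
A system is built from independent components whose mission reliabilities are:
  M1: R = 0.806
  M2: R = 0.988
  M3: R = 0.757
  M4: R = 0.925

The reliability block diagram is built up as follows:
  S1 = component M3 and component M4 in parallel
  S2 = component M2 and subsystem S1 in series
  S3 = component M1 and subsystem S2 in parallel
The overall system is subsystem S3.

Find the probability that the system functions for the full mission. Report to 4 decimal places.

Parallel (M3 and M4): 1 − (1 − 0.757000)(1 − 0.925000) = 0.981775
Series (M2 and [0.981775]): 0.988000 × 0.981775 = 0.969994
Parallel (M1 and [0.969994]): 1 − (1 − 0.806000)(1 − 0.969994) = 0.9942

0.9942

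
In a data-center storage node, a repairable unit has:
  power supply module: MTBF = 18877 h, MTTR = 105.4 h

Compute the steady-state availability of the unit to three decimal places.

0.994

A(power supply module) = MTBF/(MTBF+MTTR) = 18877/(18877+105.4) = 0.994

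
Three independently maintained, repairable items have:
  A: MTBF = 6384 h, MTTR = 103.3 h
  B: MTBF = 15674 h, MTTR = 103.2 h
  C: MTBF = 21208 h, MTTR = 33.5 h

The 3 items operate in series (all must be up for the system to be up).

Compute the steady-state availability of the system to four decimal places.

A(A) = MTBF/(MTBF+MTTR) = 6384/(6384+103.3) = 0.984077
A(B) = MTBF/(MTBF+MTTR) = 15674/(15674+103.2) = 0.993459
A(C) = MTBF/(MTBF+MTTR) = 21208/(21208+33.5) = 0.998423
Series availability: 0.984077 × 0.993459 × 0.998423 = 0.9761

0.9761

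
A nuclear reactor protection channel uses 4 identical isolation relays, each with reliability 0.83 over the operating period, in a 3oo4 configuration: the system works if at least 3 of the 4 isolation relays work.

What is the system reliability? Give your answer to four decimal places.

0.8634

R = Σ_{i=3}^{4} C(4,i) p^i (1−p)^{4−i} with p = 0.83
C(4,3)·0.83^3·0.17^1 = 0.388815
C(4,4)·0.83^4·0.17^0 = 0.474583
Sum = 0.8634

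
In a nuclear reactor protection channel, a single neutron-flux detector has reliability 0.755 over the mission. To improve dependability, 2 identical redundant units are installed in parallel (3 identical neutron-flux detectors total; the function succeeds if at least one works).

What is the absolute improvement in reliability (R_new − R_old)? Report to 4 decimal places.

R_before = 0.755
R_after = 1 − (1 − 0.755)^3 = 0.9853
ΔR = 0.9853 − 0.755 = 0.2303

0.2303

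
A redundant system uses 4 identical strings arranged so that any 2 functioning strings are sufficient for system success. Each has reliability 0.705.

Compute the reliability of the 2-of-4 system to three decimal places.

R = Σ_{i=2}^{4} C(4,i) p^i (1−p)^{4−i} with p = 0.705
C(4,2)·0.705^2·0.295^2 = 0.25952
C(4,3)·0.705^3·0.295^1 = 0.41348
C(4,4)·0.705^4·0.295^0 = 0.24703
Sum = 0.920

0.920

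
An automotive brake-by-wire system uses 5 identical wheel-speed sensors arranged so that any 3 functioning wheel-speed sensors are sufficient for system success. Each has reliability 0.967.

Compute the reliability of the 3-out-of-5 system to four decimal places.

R = Σ_{i=3}^{5} C(5,i) p^i (1−p)^{5−i} with p = 0.967
C(5,3)·0.967^3·0.033^2 = 0.009847
C(5,4)·0.967^4·0.033^1 = 0.144275
C(5,5)·0.967^5·0.033^0 = 0.845537
Sum = 0.9997

0.9997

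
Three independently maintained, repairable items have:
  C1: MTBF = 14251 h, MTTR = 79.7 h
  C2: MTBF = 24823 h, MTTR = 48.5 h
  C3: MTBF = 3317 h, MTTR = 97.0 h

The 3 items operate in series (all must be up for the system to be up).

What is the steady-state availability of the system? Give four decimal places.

A(C1) = MTBF/(MTBF+MTTR) = 14251/(14251+79.7) = 0.994439
A(C2) = MTBF/(MTBF+MTTR) = 24823/(24823+48.5) = 0.998050
A(C3) = MTBF/(MTBF+MTTR) = 3317/(3317+97.0) = 0.971588
Series availability: 0.994439 × 0.998050 × 0.971588 = 0.9643

0.9643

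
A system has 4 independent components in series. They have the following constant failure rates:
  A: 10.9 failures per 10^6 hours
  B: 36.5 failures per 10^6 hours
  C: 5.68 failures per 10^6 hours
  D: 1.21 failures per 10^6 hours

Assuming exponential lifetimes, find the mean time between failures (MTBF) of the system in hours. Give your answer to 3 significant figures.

Series of exponential components: λ_sys = Σ λ_i
λ_sys = 0.0000109 + 0.0000365 + 0.00000568 + 0.00000121 = 5.4290e-05 /h
MTBF = 1 / λ_sys = 18400 h

18400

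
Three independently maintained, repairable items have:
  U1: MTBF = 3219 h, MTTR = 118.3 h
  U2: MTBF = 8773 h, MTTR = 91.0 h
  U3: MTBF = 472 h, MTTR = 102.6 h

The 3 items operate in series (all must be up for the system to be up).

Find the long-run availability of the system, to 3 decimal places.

0.784

A(U1) = MTBF/(MTBF+MTTR) = 3219/(3219+118.3) = 0.964552
A(U2) = MTBF/(MTBF+MTTR) = 8773/(8773+91.0) = 0.989734
A(U3) = MTBF/(MTBF+MTTR) = 472/(472+102.6) = 0.821441
Series availability: 0.964552 × 0.989734 × 0.821441 = 0.784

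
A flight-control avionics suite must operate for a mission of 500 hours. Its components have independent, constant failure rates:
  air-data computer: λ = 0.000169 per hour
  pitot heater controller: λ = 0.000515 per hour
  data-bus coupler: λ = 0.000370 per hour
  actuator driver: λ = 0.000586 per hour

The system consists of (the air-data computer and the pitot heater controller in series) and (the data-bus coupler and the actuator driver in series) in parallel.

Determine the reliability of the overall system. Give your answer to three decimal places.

R(air-data computer) = exp(−0.000169 × 500) = 0.91897
R(pitot heater controller) = exp(−0.000515 × 500) = 0.77298
R(data-bus coupler) = exp(−0.000370 × 500) = 0.83110
R(actuator driver) = exp(−0.000586 × 500) = 0.74602
Series (air-data computer and pitot heater controller): 0.91897 × 0.77298 = 0.71035
Series (data-bus coupler and actuator driver): 0.83110 × 0.74602 = 0.62002
Parallel ([0.71035] and [0.62002]): 1 − (1 − 0.71035)(1 − 0.62002) = 0.890

0.890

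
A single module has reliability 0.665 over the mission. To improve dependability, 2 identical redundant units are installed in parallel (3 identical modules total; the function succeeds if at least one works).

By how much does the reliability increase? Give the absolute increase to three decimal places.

R_before = 0.665
R_after = 1 − (1 − 0.665)^3 = 0.962
ΔR = 0.962 − 0.665 = 0.297

0.297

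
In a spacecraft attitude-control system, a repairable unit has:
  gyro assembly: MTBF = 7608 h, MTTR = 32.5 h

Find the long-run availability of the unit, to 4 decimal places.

A(gyro assembly) = MTBF/(MTBF+MTTR) = 7608/(7608+32.5) = 0.9957

0.9957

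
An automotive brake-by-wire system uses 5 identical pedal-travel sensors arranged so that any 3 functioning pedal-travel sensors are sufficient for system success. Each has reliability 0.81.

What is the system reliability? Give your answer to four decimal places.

R = Σ_{i=3}^{5} C(5,i) p^i (1−p)^{5−i} with p = 0.81
C(5,3)·0.81^3·0.19^2 = 0.191850
C(5,4)·0.81^4·0.19^1 = 0.408944
C(5,5)·0.81^5·0.19^0 = 0.348678
Sum = 0.9495

0.9495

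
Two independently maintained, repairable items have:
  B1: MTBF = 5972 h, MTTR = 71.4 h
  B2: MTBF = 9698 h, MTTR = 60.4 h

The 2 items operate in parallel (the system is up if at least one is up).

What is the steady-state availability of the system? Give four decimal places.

A(B1) = MTBF/(MTBF+MTTR) = 5972/(5972+71.4) = 0.988185
A(B2) = MTBF/(MTBF+MTTR) = 9698/(9698+60.4) = 0.993810
Parallel availability: 1 − (1 − 0.988185)(1 − 0.993810) = 0.9999

0.9999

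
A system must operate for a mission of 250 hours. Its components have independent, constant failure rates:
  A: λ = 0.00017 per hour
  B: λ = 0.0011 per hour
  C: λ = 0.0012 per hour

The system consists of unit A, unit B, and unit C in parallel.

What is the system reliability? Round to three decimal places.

R(A) = exp(−0.00017 × 250) = 0.95839
R(B) = exp(−0.0011 × 250) = 0.75957
R(C) = exp(−0.0012 × 250) = 0.74082
Parallel (A, B, and C): 1 − (1 − 0.95839)(1 − 0.75957)(1 − 0.74082) = 0.997

0.997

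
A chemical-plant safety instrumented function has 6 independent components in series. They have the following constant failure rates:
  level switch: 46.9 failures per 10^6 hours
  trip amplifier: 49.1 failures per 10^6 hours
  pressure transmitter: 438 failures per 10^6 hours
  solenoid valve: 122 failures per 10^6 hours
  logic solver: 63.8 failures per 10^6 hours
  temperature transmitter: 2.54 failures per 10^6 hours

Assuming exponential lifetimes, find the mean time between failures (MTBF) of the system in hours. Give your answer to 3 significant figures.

Series of exponential components: λ_sys = Σ λ_i
λ_sys = 0.0000469 + 0.0000491 + 0.000438 + 0.000122 + 0.0000638 + 0.00000254 = 7.2234e-04 /h
MTBF = 1 / λ_sys = 1380 h

1380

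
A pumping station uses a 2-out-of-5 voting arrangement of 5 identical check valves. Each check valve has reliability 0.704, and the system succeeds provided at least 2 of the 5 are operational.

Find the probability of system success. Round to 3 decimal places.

R = Σ_{i=2}^{5} C(5,i) p^i (1−p)^{5−i} with p = 0.704
C(5,2)·0.704^2·0.296^3 = 0.12853
C(5,3)·0.704^3·0.296^2 = 0.30570
C(5,4)·0.704^4·0.296^1 = 0.36354
C(5,5)·0.704^5·0.296^0 = 0.17293
Sum = 0.971

0.971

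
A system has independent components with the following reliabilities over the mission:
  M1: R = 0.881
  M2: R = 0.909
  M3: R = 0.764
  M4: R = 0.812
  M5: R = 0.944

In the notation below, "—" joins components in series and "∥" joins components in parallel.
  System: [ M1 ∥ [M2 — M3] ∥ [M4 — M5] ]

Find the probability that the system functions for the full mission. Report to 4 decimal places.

0.9915

Series (M2 and M3): 0.909000 × 0.764000 = 0.694476
Series (M4 and M5): 0.812000 × 0.944000 = 0.766528
Parallel (M1, [0.694476], and [0.766528]): 1 − (1 − 0.881000)(1 − 0.694476)(1 − 0.766528) = 0.9915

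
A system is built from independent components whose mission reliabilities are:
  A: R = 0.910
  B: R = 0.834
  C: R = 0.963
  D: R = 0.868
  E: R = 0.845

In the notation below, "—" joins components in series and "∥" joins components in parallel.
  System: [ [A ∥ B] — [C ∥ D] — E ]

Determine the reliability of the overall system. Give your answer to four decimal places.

Parallel (A and B): 1 − (1 − 0.910000)(1 − 0.834000) = 0.985060
Parallel (C and D): 1 − (1 − 0.963000)(1 − 0.868000) = 0.995116
Series ([0.985060], [0.995116], and E): 0.985060 × 0.995116 × 0.845000 = 0.8283

0.8283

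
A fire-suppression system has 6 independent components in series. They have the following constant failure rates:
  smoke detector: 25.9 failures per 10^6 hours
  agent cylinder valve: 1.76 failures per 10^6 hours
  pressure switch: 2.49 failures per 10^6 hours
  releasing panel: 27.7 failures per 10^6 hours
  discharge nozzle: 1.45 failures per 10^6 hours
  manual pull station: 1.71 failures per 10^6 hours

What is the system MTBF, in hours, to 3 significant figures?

Series of exponential components: λ_sys = Σ λ_i
λ_sys = 0.0000259 + 0.00000176 + 0.00000249 + 0.0000277 + 0.00000145 + 0.00000171 = 6.1010e-05 /h
MTBF = 1 / λ_sys = 16400 h

16400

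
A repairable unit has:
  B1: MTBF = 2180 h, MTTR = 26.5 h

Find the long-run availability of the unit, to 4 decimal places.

A(B1) = MTBF/(MTBF+MTTR) = 2180/(2180+26.5) = 0.9880

0.9880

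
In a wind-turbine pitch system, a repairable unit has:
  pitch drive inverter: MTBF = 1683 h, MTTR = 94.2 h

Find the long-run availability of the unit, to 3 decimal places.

0.947

A(pitch drive inverter) = MTBF/(MTBF+MTTR) = 1683/(1683+94.2) = 0.947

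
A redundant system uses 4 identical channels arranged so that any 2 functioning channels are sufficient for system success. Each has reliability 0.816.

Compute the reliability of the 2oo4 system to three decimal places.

R = Σ_{i=2}^{4} C(4,i) p^i (1−p)^{4−i} with p = 0.816
C(4,2)·0.816^2·0.184^2 = 0.13526
C(4,3)·0.816^3·0.184^1 = 0.39990
C(4,4)·0.816^4·0.184^0 = 0.44336
Sum = 0.979

0.979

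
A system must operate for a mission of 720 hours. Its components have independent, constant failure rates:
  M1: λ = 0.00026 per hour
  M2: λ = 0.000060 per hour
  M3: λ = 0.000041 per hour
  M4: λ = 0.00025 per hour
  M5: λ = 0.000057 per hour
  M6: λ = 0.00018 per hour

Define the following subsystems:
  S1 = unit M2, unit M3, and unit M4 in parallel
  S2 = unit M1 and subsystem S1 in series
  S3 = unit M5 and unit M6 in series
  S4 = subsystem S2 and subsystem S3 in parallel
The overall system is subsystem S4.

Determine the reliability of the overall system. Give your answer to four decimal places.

0.9732

R(M1) = exp(−0.00026 × 720) = 0.829278
R(M2) = exp(−0.000060 × 720) = 0.957720
R(M3) = exp(−0.000041 × 720) = 0.970911
R(M4) = exp(−0.00025 × 720) = 0.835270
R(M5) = exp(−0.000057 × 720) = 0.959791
R(M6) = exp(−0.00018 × 720) = 0.878447
Parallel (M2, M3, and M4): 1 − (1 − 0.957720)(1 − 0.970911)(1 − 0.835270) = 0.999797
Series (M1 and [0.999797]): 0.829278 × 0.999797 = 0.829110
Series (M5 and M6): 0.959791 × 0.878447 = 0.843126
Parallel ([0.829110] and [0.843126]): 1 − (1 − 0.829110)(1 − 0.843126) = 0.9732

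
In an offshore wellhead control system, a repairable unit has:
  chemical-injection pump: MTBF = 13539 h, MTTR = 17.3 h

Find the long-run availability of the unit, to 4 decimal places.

0.9987

A(chemical-injection pump) = MTBF/(MTBF+MTTR) = 13539/(13539+17.3) = 0.9987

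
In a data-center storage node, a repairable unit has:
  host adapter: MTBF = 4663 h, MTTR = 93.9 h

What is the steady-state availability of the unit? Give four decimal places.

A(host adapter) = MTBF/(MTBF+MTTR) = 4663/(4663+93.9) = 0.9803

0.9803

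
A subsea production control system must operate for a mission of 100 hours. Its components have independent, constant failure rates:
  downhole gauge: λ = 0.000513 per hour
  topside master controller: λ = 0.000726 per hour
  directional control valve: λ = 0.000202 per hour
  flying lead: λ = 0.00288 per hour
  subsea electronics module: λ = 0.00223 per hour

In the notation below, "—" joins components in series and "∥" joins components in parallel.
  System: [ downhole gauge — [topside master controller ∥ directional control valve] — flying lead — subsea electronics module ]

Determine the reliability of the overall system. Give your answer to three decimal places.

R(downhole gauge) = exp(−0.000513 × 100) = 0.94999
R(topside master controller) = exp(−0.000726 × 100) = 0.92997
R(directional control valve) = exp(−0.000202 × 100) = 0.98000
R(flying lead) = exp(−0.00288 × 100) = 0.74976
R(subsea electronics module) = exp(−0.00223 × 100) = 0.80011
Parallel (topside master controller and directional control valve): 1 − (1 − 0.92997)(1 − 0.98000) = 0.99860
Series (downhole gauge, [0.99860], flying lead, and subsea electronics module): 0.94999 × 0.99860 × 0.74976 × 0.80011 = 0.569

0.569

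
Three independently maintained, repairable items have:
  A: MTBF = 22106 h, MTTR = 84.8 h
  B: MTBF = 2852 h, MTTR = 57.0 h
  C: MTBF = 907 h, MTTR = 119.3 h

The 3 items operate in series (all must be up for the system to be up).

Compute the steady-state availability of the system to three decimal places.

A(A) = MTBF/(MTBF+MTTR) = 22106/(22106+84.8) = 0.996179
A(B) = MTBF/(MTBF+MTTR) = 2852/(2852+57.0) = 0.980406
A(C) = MTBF/(MTBF+MTTR) = 907/(907+119.3) = 0.883757
Series availability: 0.996179 × 0.980406 × 0.883757 = 0.863

0.863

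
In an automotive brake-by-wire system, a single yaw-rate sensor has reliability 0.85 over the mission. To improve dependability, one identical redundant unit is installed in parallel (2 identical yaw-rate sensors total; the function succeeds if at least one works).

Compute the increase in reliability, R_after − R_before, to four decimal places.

0.1275

R_before = 0.85
R_after = 1 − (1 − 0.85)^2 = 0.9775
ΔR = 0.9775 − 0.85 = 0.1275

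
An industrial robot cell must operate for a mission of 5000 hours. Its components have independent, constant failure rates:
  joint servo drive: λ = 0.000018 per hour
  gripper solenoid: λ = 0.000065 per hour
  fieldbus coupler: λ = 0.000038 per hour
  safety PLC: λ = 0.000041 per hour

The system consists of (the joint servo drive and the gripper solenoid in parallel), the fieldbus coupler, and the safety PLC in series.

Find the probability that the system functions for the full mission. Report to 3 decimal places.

R(joint servo drive) = exp(−0.000018 × 5000) = 0.91393
R(gripper solenoid) = exp(−0.000065 × 5000) = 0.72253
R(fieldbus coupler) = exp(−0.000038 × 5000) = 0.82696
R(safety PLC) = exp(−0.000041 × 5000) = 0.81465
Parallel (joint servo drive and gripper solenoid): 1 − (1 − 0.91393)(1 − 0.72253) = 0.97612
Series ([0.97612], fieldbus coupler, and safety PLC): 0.97612 × 0.82696 × 0.81465 = 0.658

0.658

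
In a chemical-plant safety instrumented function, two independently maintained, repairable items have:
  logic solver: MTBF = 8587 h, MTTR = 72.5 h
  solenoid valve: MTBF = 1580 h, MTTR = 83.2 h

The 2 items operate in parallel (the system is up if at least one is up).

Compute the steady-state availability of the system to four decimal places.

A(logic solver) = MTBF/(MTBF+MTTR) = 8587/(8587+72.5) = 0.991628
A(solenoid valve) = MTBF/(MTBF+MTTR) = 1580/(1580+83.2) = 0.949976
Parallel availability: 1 − (1 − 0.991628)(1 − 0.949976) = 0.9996

0.9996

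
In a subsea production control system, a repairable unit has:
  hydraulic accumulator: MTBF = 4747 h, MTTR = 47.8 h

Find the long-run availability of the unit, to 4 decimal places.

A(hydraulic accumulator) = MTBF/(MTBF+MTTR) = 4747/(4747+47.8) = 0.9900

0.9900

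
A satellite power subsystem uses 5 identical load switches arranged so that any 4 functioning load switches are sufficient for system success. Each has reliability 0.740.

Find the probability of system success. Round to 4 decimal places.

R = Σ_{i=4}^{5} C(5,i) p^i (1−p)^{5−i} with p = 0.740
C(5,4)·0.740^4·0.260^1 = 0.389825
C(5,5)·0.740^5·0.260^0 = 0.221901
Sum = 0.6117

0.6117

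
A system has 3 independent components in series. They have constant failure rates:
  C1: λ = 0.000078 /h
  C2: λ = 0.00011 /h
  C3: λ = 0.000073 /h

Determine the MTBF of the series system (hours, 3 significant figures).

3830

Series of exponential components: λ_sys = Σ λ_i
λ_sys = 0.000078 + 0.00011 + 0.000073 = 2.6100e-04 /h
MTBF = 1 / λ_sys = 3830 h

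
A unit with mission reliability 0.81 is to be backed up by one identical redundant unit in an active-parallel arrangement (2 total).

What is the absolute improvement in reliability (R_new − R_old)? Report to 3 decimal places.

0.154

R_before = 0.81
R_after = 1 − (1 − 0.81)^2 = 0.964
ΔR = 0.964 − 0.81 = 0.154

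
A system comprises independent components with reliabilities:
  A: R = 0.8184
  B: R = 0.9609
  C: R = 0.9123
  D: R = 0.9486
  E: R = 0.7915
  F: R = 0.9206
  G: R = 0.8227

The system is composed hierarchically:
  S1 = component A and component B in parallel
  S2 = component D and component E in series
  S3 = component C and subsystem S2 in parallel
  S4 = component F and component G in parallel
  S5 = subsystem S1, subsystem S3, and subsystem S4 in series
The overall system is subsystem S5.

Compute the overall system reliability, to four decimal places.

0.9575

Parallel (A and B): 1 − (1 − 0.818400)(1 − 0.960900) = 0.992899
Series (D and E): 0.948600 × 0.791500 = 0.750817
Parallel (C and [0.750817]): 1 − (1 − 0.912300)(1 − 0.750817) = 0.978147
Parallel (F and G): 1 − (1 − 0.920600)(1 − 0.822700) = 0.985922
Series ([0.992899], [0.978147], and [0.985922]): 0.992899 × 0.978147 × 0.985922 = 0.9575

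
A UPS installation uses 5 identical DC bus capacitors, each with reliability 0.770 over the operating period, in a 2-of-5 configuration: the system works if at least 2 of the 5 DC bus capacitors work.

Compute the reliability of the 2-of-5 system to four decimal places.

R = Σ_{i=2}^{5} C(5,i) p^i (1−p)^{5−i} with p = 0.770
C(5,2)·0.770^2·0.230^3 = 0.072138
C(5,3)·0.770^3·0.230^2 = 0.241506
C(5,4)·0.770^4·0.230^1 = 0.404260
C(5,5)·0.770^5·0.230^0 = 0.270678
Sum = 0.9886

0.9886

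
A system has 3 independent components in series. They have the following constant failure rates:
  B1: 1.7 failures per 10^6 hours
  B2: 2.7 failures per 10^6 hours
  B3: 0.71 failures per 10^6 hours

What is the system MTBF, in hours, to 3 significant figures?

Series of exponential components: λ_sys = Σ λ_i
λ_sys = 0.0000017 + 0.0000027 + 0.00000071 = 5.1100e-06 /h
MTBF = 1 / λ_sys = 196000 h

196000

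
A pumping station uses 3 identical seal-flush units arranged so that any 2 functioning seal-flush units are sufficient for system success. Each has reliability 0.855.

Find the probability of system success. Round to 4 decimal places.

0.9430

R = Σ_{i=2}^{3} C(3,i) p^i (1−p)^{3−i} with p = 0.855
C(3,2)·0.855^2·0.145^1 = 0.317996
C(3,3)·0.855^3·0.145^0 = 0.625026
Sum = 0.9430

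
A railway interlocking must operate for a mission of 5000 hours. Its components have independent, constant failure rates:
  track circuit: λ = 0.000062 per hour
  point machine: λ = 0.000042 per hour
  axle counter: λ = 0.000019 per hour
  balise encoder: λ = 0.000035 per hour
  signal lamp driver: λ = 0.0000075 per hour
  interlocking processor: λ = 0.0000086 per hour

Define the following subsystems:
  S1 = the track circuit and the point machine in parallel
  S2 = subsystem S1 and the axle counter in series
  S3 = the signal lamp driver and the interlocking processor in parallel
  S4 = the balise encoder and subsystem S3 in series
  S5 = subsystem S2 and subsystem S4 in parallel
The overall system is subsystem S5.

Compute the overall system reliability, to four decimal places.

0.9779

R(track circuit) = exp(−0.000062 × 5000) = 0.733447
R(point machine) = exp(−0.000042 × 5000) = 0.810584
R(axle counter) = exp(−0.000019 × 5000) = 0.909373
R(balise encoder) = exp(−0.000035 × 5000) = 0.839457
R(signal lamp driver) = exp(−0.0000075 × 5000) = 0.963194
R(interlocking processor) = exp(−0.0000086 × 5000) = 0.957911
Parallel (track circuit and point machine): 1 − (1 − 0.733447)(1 − 0.810584) = 0.949511
Series ([0.949511] and axle counter): 0.949511 × 0.909373 = 0.863460
Parallel (signal lamp driver and interlocking processor): 1 − (1 − 0.963194)(1 − 0.957911) = 0.998451
Series (balise encoder and [0.998451]): 0.839457 × 0.998451 = 0.838157
Parallel ([0.863460] and [0.838157]): 1 − (1 − 0.863460)(1 − 0.838157) = 0.9779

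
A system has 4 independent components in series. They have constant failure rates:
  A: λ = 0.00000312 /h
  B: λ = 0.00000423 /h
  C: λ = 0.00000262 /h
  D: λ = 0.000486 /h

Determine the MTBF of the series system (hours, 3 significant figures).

2020

Series of exponential components: λ_sys = Σ λ_i
λ_sys = 0.00000312 + 0.00000423 + 0.00000262 + 0.000486 = 4.9597e-04 /h
MTBF = 1 / λ_sys = 2020 h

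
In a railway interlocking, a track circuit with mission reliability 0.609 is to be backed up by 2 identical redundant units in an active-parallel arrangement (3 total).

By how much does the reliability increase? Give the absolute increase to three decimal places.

0.331

R_before = 0.609
R_after = 1 − (1 − 0.609)^3 = 0.940
ΔR = 0.940 − 0.609 = 0.331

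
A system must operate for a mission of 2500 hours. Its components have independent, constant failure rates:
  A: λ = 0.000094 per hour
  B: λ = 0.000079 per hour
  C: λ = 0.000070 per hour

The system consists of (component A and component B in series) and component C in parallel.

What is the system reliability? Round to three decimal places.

0.944

R(A) = exp(−0.000094 × 2500) = 0.79057
R(B) = exp(−0.000079 × 2500) = 0.82078
R(C) = exp(−0.000070 × 2500) = 0.83946
Series (A and B): 0.79057 × 0.82078 = 0.64888
Parallel ([0.64888] and C): 1 − (1 − 0.64888)(1 − 0.83946) = 0.944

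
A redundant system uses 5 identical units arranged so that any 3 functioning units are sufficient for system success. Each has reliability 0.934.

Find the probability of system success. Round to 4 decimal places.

R = Σ_{i=3}^{5} C(5,i) p^i (1−p)^{5−i} with p = 0.934
C(5,3)·0.934^3·0.066^2 = 0.035492
C(5,4)·0.934^4·0.066^1 = 0.251132
C(5,5)·0.934^5·0.066^0 = 0.710779
Sum = 0.9974

0.9974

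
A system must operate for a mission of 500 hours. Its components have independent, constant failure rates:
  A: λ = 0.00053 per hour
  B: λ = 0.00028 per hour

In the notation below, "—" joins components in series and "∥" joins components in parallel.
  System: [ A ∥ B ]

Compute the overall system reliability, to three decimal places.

0.970

R(A) = exp(−0.00053 × 500) = 0.76721
R(B) = exp(−0.00028 × 500) = 0.86936
Parallel (A and B): 1 − (1 − 0.76721)(1 − 0.86936) = 0.970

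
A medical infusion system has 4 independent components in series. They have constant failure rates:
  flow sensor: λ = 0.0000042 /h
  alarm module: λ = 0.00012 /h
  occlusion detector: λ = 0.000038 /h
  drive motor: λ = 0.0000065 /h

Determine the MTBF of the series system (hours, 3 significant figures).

Series of exponential components: λ_sys = Σ λ_i
λ_sys = 0.0000042 + 0.00012 + 0.000038 + 0.0000065 = 1.6870e-04 /h
MTBF = 1 / λ_sys = 5930 h

5930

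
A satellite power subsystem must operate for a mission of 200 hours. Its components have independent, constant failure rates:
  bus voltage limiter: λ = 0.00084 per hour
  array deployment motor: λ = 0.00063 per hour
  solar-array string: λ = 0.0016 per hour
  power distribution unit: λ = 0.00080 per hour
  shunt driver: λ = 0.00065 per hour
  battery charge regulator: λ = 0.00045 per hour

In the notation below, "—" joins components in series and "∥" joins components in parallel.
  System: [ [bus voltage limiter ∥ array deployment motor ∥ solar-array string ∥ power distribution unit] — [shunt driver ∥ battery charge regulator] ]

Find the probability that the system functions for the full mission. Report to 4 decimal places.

0.9888

R(bus voltage limiter) = exp(−0.00084 × 200) = 0.845354
R(array deployment motor) = exp(−0.00063 × 200) = 0.881615
R(solar-array string) = exp(−0.0016 × 200) = 0.726149
R(power distribution unit) = exp(−0.00080 × 200) = 0.852144
R(shunt driver) = exp(−0.00065 × 200) = 0.878095
R(battery charge regulator) = exp(−0.00045 × 200) = 0.913931
Parallel (bus voltage limiter, array deployment motor, solar-array string, and power distribution unit): 1 − (1 − 0.845354)(1 − 0.881615)(1 − 0.726149)(1 − 0.852144) = 0.999259
Parallel (shunt driver and battery charge regulator): 1 − (1 − 0.878095)(1 − 0.913931) = 0.989508
Series ([0.999259] and [0.989508]): 0.999259 × 0.989508 = 0.9888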